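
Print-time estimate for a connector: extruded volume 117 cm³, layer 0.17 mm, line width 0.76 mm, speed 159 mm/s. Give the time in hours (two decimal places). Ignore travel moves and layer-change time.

1.58 hours

Extrusion cross-section: 0.17 × 0.76 → 0.1292 mm².
Toolpath length = 117 cm³ / 0.1292 mm² = 117000 / 0.1292 = 905572.8 mm.
Extrusion time = 905572.8 / 159 = 5695.4 s.
In the requested units: 5695.4 s = 1.58 hours.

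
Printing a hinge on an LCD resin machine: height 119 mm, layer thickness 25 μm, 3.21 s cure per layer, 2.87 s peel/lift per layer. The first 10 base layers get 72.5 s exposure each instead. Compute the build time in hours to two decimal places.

Number of layers: 119 / 0.025 → 4760 (rounded up).
Base layers = 10 × (72.5 + 2.87), so 753.7 s.
Remaining layers = 4750 × (3.21 + 2.87) = 28880 s.
Sum: 753.7 + 28880 = 29633.7 s → 8.23 hours.

8.23 hours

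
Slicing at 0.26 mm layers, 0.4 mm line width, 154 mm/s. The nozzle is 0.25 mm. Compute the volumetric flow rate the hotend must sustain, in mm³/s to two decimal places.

16.02

Bead cross-section = 0.26 × 0.4 = 0.104 mm².
Q = v·A = 154 × 0.104 = 16.02 mm³/s.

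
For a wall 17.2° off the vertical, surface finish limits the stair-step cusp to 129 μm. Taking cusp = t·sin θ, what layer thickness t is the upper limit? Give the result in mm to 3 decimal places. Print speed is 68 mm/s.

0.436 mm

Layer height = cusp / sin(17.2°) = 0.129 / 0.2957 = 0.436 mm.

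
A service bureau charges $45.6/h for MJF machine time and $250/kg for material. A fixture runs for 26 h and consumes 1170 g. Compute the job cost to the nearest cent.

$1478.10

Machine-time cost = 45.6 × 26, so $1185.60.
Feedstock cost: 250 × 1170/1000 → $292.50.
Job cost: 1185.60 + 292.50 = $1478.10.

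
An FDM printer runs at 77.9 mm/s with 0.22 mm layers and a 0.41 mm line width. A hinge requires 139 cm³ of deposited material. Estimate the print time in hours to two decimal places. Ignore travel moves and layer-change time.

5.50 hours

Line area = 0.22 × 0.41 = 0.0902 mm².
Total extruded path = 139000/0.0902 = 1541020 mm.
Time extruding = 1541020 / 77.9 = 19782 s.
Converting: 19782 s = 5.50 hours.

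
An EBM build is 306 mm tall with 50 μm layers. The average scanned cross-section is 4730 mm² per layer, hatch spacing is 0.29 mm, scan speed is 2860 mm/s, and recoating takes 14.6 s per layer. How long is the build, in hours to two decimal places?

34.51 hours

Layers = ⌈306/0.05⌉ = 6120.
Hatch length per layer = 4730 / 0.29 = 16310.3 mm.
Per-layer scan time = 16310.3 / 2860 = 5.7029 s.
Per-layer time: 5.7029 + 14.6 → 20.3029 s.
Total: 6120 × 20.3029 s = 124253.748 s → 34.51 hours.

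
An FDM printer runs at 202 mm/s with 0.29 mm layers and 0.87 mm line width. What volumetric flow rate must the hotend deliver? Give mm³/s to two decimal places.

Bead cross-section: 0.29 × 0.87 → 0.2523 mm².
Q = v·A = 202 × 0.2523 = 50.96 mm³/s.

50.96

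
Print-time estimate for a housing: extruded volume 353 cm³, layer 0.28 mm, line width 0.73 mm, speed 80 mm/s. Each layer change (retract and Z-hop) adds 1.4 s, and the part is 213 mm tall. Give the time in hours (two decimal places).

6.29 hours

Extrusion cross-section: 0.28 × 0.73 → 0.2044 mm².
Toolpath length = 353 cm³ / 0.2044 mm² = 353000 / 0.2044 = 1727005.9 mm.
Print-move time = 1727005.9 / 80, so 21587.6 s.
Layers = ⌈213/0.28⌉ = 761.
Layer-change overhead: 761 × 1.4 → 1065.4 s.
Total = 21587.6 + 1065.4 = 22653 s = 6.29 hours.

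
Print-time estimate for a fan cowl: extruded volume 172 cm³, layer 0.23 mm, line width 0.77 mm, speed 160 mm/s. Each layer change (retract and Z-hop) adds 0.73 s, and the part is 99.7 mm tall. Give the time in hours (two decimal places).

Line area: 0.23 × 0.77 → 0.1771 mm².
Total extruded path = 172000/0.1771 = 971202.7 mm.
Time extruding = 971202.7 / 160, so 6070 s.
Number of layers: 99.7 / 0.23 → 434 (rounded up).
Non-print overhead = 434 × 0.73, so 316.82 s.
Total = 6070 + 316.82 = 6386.82 s = 1.77 hours.

1.77 hours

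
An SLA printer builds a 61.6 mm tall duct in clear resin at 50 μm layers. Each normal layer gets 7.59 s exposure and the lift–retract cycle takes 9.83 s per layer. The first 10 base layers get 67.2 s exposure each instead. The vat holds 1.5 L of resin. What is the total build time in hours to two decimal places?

6.13 hours

Layer count = ceil(61.6 / 0.05) = 1232.
Burn-in layers = 10 × (67.2 + 9.83), so 770.3 s.
Normal layers = 1222 × (7.59 + 9.83) = 21287.24 s.
Total = 770.3 + 21287.24 = 22057.54 s = 6.13 hours.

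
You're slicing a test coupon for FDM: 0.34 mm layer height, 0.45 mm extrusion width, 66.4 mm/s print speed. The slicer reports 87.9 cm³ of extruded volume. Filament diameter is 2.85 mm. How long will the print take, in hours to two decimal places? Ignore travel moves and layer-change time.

2.40 hours

Extrusion cross-section = 0.34 × 0.45 = 0.153 mm².
Path length: 87900 mm³ / 0.153 mm² → 574509.8 mm.
Time extruding: 574509.8 / 66.4 → 8652.3 s.
Converting: 8652.3 s = 2.40 hours.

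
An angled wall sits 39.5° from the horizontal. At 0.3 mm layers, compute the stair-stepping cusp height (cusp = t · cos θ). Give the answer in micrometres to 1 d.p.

h_c = t·cos θ = 0.3 × 0.7716 = 0.23148 mm (231.5 μm).

231.5 μm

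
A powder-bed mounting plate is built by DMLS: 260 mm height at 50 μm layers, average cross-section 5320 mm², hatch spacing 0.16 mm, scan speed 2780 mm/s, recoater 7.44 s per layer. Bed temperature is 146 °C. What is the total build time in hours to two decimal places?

Layer count = ceil(260 / 0.05) = 5200.
Scan path per layer = 5320 / 0.16 = 33250 mm.
Per-layer scan time = 33250 / 2780, so 11.9604 s.
Layer cycle: 11.9604 + 7.44 → 19.4004 s.
Build time = 5200 × 19.4004 = 100882.08 s = 28.02 hours.

28.02 hours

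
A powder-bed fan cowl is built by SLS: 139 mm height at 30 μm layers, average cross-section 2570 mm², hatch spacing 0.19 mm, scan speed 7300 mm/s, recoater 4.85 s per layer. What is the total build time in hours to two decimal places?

8.63 hours

Layers = ⌈139/0.03⌉ = 4634.
Hatch length per layer: 2570 / 0.19 → 13526.3 mm.
Per-layer scan time = 13526.3 / 7300 = 1.8529 s.
Layer cycle = 1.8529 + 4.85, so 6.7029 s.
4634 layers × 6.7029 s/layer = 31061.2386 s, i.e. 8.63 hours.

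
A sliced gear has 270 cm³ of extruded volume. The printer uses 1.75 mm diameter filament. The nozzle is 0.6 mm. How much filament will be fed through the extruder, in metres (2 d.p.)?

A = π r² = π × 0.875² = 2.4053 mm².
L = 270000 mm³ / 2.4053 mm² = 112252.11 mm, i.e. 112.25 m.

112.25 m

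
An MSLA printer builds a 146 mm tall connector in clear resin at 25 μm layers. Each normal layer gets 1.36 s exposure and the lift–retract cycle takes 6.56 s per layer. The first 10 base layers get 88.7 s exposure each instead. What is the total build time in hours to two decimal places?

13.09 hours

Layers = ⌈146/0.025⌉ = 5840.
Burn-in layers = 10 × (88.7 + 6.56) = 952.6 s.
Regular layers = 5830 × (1.36 + 6.56), so 46173.6 s.
Sum: 952.6 + 46173.6 = 47126.2 s → 13.09 hours.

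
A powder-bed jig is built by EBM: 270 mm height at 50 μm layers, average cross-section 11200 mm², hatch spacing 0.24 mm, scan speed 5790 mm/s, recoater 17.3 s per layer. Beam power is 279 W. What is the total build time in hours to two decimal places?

Layer count = ceil(270 / 0.05) = 5400.
Hatch length per layer: 11200 / 0.24 → 46666.7 mm.
Scan time per layer = 46666.7 / 5790, so 8.0599 s.
Per-layer time = 8.0599 + 17.3, so 25.3599 s.
5400 layers × 25.3599 s/layer = 136943.46 s, i.e. 38.04 hours.

38.04 hours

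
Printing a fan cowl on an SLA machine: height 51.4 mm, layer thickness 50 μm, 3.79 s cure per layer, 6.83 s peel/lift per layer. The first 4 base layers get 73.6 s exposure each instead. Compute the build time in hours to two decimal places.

3.11 hours

Layers = ⌈51.4/0.05⌉ = 1028.
Burn-in layers = 4 × (73.6 + 6.83) = 321.72 s.
Regular layers: 1024 × (3.79 + 6.83) → 10874.88 s.
Total = 321.72 + 10874.88 = 11196.6 s = 3.11 hours.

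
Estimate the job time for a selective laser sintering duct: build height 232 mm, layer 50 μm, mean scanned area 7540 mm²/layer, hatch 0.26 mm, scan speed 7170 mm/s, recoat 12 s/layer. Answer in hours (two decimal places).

Layers = ⌈232/0.05⌉ = 4640.
Hatch length per layer = 7540 / 0.26, so 29000 mm.
Laser time per layer = 29000 / 7170 = 4.0446 s.
Per-layer time: 4.0446 + 12 → 16.0446 s.
Total: 4640 × 16.0446 s = 74446.944 s → 20.68 hours.

20.68 hours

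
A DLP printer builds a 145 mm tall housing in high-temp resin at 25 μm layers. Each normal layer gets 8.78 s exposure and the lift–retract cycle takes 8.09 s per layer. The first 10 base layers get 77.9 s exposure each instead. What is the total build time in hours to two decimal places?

27.37 hours

Number of layers: 145 / 0.025 → 5800 (rounded up).
Bottom layers = 10 × (77.9 + 8.09) = 859.9 s.
Regular layers: 5790 × (8.78 + 8.09) → 97677.3 s.
Sum: 859.9 + 97677.3 = 98537.2 s → 27.37 hours.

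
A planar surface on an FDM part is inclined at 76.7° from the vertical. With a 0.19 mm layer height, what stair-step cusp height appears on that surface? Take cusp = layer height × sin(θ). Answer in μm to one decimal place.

184.9 μm

h_c = t·sin θ = 0.19 × 0.9732 = 0.184908 mm (184.9 μm).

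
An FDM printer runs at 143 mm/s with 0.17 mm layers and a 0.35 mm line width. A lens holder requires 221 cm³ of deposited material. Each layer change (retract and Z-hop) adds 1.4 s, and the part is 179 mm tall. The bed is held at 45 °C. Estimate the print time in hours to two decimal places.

7.62 hours

Line area = 0.17 × 0.35 = 0.0595 mm².
Total extruded path = 221000/0.0595 = 3714285.7 mm.
Print-move time: 3714285.7 / 143 → 25974 s.
Layers = ⌈179/0.17⌉ = 1053.
Z-hop total = 1053 × 1.4 = 1474.2 s.
Total = 25974 + 1474.2 = 27448.2 s = 7.62 hours.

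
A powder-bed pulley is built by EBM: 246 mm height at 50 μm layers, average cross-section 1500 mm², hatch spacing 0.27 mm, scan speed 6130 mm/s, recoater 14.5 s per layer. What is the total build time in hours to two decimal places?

Layers = ⌈246/0.05⌉ = 4920.
Hatch length per layer = 1500 / 0.27 = 5555.6 mm.
Beam time per layer: 5555.6 / 6130 → 0.9063 s.
Layer cycle = 0.9063 + 14.5 = 15.4063 s.
Build time = 4920 × 15.4063 = 75798.996 s = 21.06 hours.

21.06 hours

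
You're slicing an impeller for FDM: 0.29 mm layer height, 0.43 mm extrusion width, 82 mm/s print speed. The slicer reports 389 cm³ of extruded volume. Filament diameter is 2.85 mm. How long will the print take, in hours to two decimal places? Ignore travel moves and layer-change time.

10.57 hours

Line area = 0.29 × 0.43 = 0.1247 mm².
Path length: 389000 mm³ / 0.1247 mm² → 3119486.8 mm.
Print-move time: 3119486.8 / 82 → 38042.5 s.
That's 38042.5 s → 10.57 hours.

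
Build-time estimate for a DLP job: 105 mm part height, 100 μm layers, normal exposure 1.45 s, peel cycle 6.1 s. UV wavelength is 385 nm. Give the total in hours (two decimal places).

2.20 hours

Layer count = ceil(105 / 0.1) = 1050.
Per-layer time = 1.45 + 6.1, so 7.55 s.
Build time: 1050 × 7.55 s = 7927.5 s, i.e. 2.20 hours.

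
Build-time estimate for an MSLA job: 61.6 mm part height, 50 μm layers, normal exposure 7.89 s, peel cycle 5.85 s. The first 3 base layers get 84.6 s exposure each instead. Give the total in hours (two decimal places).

4.77 hours

Layers = ⌈61.6/0.05⌉ = 1232.
Base layers: 3 × (84.6 + 5.85) → 271.35 s.
Regular layers: 1229 × (7.89 + 5.85) → 16886.46 s.
Sum: 271.35 + 16886.46 = 17157.81 s → 4.77 hours.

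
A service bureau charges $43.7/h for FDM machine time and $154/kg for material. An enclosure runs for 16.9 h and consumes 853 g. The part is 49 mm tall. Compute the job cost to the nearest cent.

$869.89

Machine cost = 43.7 × 16.9 = $738.53.
Material cost: 154 × 853/1000 → $131.362.
Total = 738.53 + 131.362 = 869.892 ≈ $869.89.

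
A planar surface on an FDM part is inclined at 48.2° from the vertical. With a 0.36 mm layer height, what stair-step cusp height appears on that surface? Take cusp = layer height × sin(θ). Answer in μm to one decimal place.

268.4 μm

sin(48.2°) = 0.7455, so cusp = 0.36 × 0.7455 = 0.26838 mm → 268.4 μm.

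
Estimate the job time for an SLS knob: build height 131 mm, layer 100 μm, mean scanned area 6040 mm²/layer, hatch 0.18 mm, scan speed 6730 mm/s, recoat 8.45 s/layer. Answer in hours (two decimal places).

4.89 hours

Number of layers: 131 / 0.1 → 1310 (rounded up).
Per-layer scan distance: 6040 / 0.18 → 33555.6 mm.
Scan time per layer = 33555.6 / 6730 = 4.986 s.
Layer cycle = 4.986 + 8.45, so 13.436 s.
Total: 1310 × 13.436 s = 17601.16 s → 4.89 hours.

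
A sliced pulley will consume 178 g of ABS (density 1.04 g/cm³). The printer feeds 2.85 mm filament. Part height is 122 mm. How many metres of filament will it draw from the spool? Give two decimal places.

Extruded volume: 178/1.04 = 171.1538 cm³ (171153.8 mm³).
Filament cross-section = π × (2.85/2)² = 6.3794 mm².
L = V/A = 171153.8/6.3794 = 26829.14 mm → 26.83 m.

26.83 m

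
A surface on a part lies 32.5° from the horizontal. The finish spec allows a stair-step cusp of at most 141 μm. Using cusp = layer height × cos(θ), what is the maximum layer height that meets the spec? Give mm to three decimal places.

t = h_c / cos θ = 0.141 / 0.8434 = 0.167 mm.

0.167 mm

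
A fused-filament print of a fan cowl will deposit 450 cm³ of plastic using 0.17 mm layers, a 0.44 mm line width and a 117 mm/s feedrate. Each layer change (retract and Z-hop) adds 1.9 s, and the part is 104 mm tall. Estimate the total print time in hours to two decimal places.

Line area: 0.17 × 0.44 → 0.0748 mm².
Toolpath length = 450 cm³ / 0.0748 mm² = 450000 / 0.0748 = 6016042.8 mm.
Extrusion time = 6016042.8 / 117, so 51419.2 s.
Layer count = ceil(104 / 0.17) = 612.
Layer-change overhead = 612 × 1.9 = 1162.8 s.
Total = 51419.2 + 1162.8 = 52582 s = 14.61 hours.

14.61 hours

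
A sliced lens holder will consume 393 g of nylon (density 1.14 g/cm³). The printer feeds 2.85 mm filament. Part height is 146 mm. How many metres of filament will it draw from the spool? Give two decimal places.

54.04 m

Volume = 393 g / 1.14 g·cm⁻³ = 344.7368 cm³ = 344736.8 mm³.
Filament cross-section = π × (2.85/2)² = 6.3794 mm².
L = V/A = 344736.8/6.3794 = 54039.06 mm → 54.04 m.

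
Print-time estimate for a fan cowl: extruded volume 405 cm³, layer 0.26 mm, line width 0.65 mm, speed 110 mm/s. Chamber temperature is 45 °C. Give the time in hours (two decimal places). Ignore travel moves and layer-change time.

6.05 hours

Line area = 0.26 × 0.65 = 0.169 mm².
Path length: 405000 mm³ / 0.169 mm² → 2396449.7 mm.
Extrusion time = 2396449.7 / 110, so 21785.9 s.
In the requested units: 21785.9 s = 6.05 hours.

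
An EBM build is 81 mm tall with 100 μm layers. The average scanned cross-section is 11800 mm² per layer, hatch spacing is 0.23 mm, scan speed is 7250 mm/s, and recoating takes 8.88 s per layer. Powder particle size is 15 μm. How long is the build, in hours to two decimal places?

3.59 hours

Layer count = ceil(81 / 0.1) = 810.
Scan path per layer = 11800 / 0.23 = 51304.3 mm.
Beam time per layer = 51304.3 / 7250, so 7.0765 s.
Layer cycle = 7.0765 + 8.88, so 15.9565 s.
Build time = 810 × 15.9565 = 12924.765 s = 3.59 hours.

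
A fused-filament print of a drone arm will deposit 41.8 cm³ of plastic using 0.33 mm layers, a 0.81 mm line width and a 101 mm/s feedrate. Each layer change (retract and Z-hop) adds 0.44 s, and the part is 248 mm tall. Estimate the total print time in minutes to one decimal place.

Bead cross-section = 0.33 × 0.81 = 0.2673 mm².
Toolpath length = 41.8 cm³ / 0.2673 mm² = 41800 / 0.2673 = 156378.6 mm.
Print-move time = 156378.6 / 101, so 1548.3 s.
Layers = ⌈248/0.33⌉ = 752.
Non-print overhead: 752 × 0.44 → 330.88 s.
Total = 1548.3 + 330.88 = 1879.18 s = 31.3 minutes.

31.3 minutes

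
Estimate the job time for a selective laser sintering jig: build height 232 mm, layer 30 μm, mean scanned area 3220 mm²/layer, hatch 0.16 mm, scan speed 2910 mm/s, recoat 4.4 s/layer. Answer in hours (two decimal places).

24.31 hours

Number of layers: 232 / 0.03 → 7734 (rounded up).
Hatch length per layer = 3220 / 0.16 = 20125 mm.
Per-layer scan time = 20125 / 2910 = 6.9158 s.
Per-layer time = 6.9158 + 4.4 = 11.3158 s.
Total: 7734 × 11.3158 s = 87516.3972 s → 24.31 hours.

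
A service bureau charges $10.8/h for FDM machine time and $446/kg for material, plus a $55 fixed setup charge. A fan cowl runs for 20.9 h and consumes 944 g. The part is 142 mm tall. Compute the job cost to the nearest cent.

$701.74

Machine cost = 10.8 × 20.9 = $225.72.
Feedstock cost: 446 × 944/1000 → $421.024.
Total = 225.72 + 421.024 + 55 = 701.744 ≈ $701.74.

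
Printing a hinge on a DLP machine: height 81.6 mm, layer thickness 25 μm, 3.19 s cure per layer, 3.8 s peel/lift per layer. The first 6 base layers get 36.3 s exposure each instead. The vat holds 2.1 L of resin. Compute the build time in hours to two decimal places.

Layers = ⌈81.6/0.025⌉ = 3264.
Base layers: 6 × (36.3 + 3.8) → 240.6 s.
Regular layers = 3258 × (3.19 + 3.8), so 22773.42 s.
Total = 240.6 + 22773.42 = 23014.02 s = 6.39 hours.

6.39 hours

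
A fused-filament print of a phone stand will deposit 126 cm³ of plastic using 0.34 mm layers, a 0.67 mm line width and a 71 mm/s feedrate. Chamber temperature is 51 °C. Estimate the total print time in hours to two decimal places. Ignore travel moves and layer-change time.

Bead cross-section = 0.34 × 0.67 = 0.2278 mm².
Total extruded path = 126000/0.2278 = 553116.8 mm.
Time extruding: 553116.8 / 71 → 7790.4 s.
That's 7790.4 s → 2.16 hours.

2.16 hours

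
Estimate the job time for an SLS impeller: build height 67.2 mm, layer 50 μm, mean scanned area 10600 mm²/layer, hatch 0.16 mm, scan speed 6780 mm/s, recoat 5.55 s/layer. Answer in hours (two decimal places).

Number of layers: 67.2 / 0.05 → 1344 (rounded up).
Scan path per layer: 10600 / 0.16 → 66250 mm.
Laser time per layer = 66250 / 6780, so 9.7714 s.
Layer cycle = 9.7714 + 5.55, so 15.3214 s.
Total: 1344 × 15.3214 s = 20591.9616 s → 5.72 hours.

5.72 hours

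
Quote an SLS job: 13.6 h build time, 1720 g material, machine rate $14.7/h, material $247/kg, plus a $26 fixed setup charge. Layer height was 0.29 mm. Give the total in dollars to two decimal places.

$650.76

Machine-time cost = 14.7 × 13.6, so $199.92.
Material charge = 247 × 1720/1000, so $424.84.
Total = 199.92 + 424.84 + 26 = $650.76.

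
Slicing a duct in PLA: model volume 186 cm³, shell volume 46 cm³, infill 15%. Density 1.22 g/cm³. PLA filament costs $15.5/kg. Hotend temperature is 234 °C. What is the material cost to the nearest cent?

Infill region: 186 − 46 → 140 cm³.
Deposited infill = 0.15 × 140 = 21 cm³.
Deposited volume = 46 + 21, so 67 cm³.
Mass: 67 × 1.22 → 81.74 g.
At $15.5/kg: 81.74/1000 × 15.5 = $1.27.

$1.27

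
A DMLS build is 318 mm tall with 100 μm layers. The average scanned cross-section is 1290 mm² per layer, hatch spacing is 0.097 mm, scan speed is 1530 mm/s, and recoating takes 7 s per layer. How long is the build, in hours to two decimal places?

Layers = ⌈318/0.1⌉ = 3180.
Scan path per layer: 1290 / 0.097 → 13299 mm.
Per-layer scan time = 13299 / 1530 = 8.6922 s.
Layer cycle = 8.6922 + 7, so 15.6922 s.
Total: 3180 × 15.6922 s = 49901.196 s → 13.86 hours.

13.86 hours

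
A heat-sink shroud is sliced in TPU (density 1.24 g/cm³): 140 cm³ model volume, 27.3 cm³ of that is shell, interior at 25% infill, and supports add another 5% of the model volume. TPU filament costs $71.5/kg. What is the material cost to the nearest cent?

Interior volume: 140 − 27.3 → 112.7 cm³.
Deposited infill: 0.25 × 112.7 → 28.175 cm³.
Support = 0.05 × 140, so 7 cm³.
Total extruded = 27.3 + 28.175 + 7, so 62.475 cm³.
Mass = 62.475 × 1.24 = 77.469 g.
At $71.5/kg: 77.469/1000 × 71.5 = $5.54.

$5.54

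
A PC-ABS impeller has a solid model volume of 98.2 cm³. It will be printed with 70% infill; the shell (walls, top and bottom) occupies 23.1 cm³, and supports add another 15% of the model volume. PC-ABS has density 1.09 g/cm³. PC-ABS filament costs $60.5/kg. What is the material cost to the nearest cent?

Interior volume = 98.2 − 23.1 = 75.1 cm³.
Infill volume = 0.70 × 75.1 = 52.57 cm³.
Support = 0.15 × 98.2, so 14.73 cm³.
Total printed volume: 23.1 + 52.57 + 14.73 → 90.4 cm³.
Mass = 90.4 × 1.09, so 98.536 g.
At $60.5/kg: 98.536/1000 × 60.5 = $5.96.

$5.96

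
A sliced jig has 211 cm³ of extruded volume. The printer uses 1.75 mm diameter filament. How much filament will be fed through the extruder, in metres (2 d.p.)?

A = π r² = π × 0.875² = 2.4053 mm².
Length = 211 cm³ / 2.4053 mm² = 211000 / 2.4053 = 87722.95 mm = 87.72 m.

87.72 m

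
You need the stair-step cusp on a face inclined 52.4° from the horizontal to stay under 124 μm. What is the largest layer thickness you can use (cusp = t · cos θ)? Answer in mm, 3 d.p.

cos(52.4°) = 0.6101; t_max = 0.124/0.6101 = 0.203 mm.

0.203 mm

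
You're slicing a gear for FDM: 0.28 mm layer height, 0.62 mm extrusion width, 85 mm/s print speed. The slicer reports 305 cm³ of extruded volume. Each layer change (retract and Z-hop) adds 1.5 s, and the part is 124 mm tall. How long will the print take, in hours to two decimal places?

5.93 hours

Bead cross-section: 0.28 × 0.62 → 0.1736 mm².
Path length: 305000 mm³ / 0.1736 mm² → 1756912.4 mm.
Print-move time = 1756912.4 / 85 = 20669.6 s.
Number of layers: 124 / 0.28 → 443 (rounded up).
Non-print overhead = 443 × 1.5 = 664.5 s.
Total = 20669.6 + 664.5 = 21334.1 s = 5.93 hours.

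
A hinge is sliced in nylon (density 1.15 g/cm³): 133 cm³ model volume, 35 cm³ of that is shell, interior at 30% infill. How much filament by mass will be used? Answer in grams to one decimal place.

Infill region: 133 − 35 → 98 cm³.
Infill deposited = 0.30 × 98, so 29.4 cm³.
Total extruded = 35 + 29.4, so 64.4 cm³.
Mass = 64.4 × 1.15, so 74.06 g.

74.1 g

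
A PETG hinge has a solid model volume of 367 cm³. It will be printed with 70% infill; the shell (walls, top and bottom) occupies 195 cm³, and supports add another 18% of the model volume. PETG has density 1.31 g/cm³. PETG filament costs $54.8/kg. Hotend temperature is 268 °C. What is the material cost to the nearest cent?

$27.38

Interior volume = 367 − 195, so 172 cm³.
Infill deposited = 0.70 × 172, so 120.4 cm³.
Support = 0.18 × 367 = 66.06 cm³.
Deposited volume = 195 + 120.4 + 66.06 = 381.46 cm³.
Mass = 381.46 × 1.31 = 499.7126 g.
Cost = 499.7126 g / 1000 × $54.8/kg = $27.38.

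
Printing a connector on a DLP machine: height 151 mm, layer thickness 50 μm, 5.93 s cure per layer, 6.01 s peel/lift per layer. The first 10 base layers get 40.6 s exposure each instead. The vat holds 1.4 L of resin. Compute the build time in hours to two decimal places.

10.11 hours

Number of layers: 151 / 0.05 → 3020 (rounded up).
Bottom layers = 10 × (40.6 + 6.01) = 466.1 s.
Remaining layers = 3010 × (5.93 + 6.01) = 35939.4 s.
Sum: 466.1 + 35939.4 = 36405.5 s → 10.11 hours.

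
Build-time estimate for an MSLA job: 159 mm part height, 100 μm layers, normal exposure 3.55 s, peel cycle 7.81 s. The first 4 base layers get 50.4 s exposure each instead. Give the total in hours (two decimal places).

Number of layers: 159 / 0.1 → 1590 (rounded up).
Bottom layers: 4 × (50.4 + 7.81) → 232.84 s.
Regular layers = 1586 × (3.55 + 7.81), so 18016.96 s.
Total = 232.84 + 18016.96 = 18249.8 s = 5.07 hours.

5.07 hours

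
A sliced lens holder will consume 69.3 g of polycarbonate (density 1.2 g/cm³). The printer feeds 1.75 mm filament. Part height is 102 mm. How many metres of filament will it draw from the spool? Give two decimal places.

24.01 m

Extruded volume: 69.3/1.2 = 57.75 cm³ (57750 mm³).
Cross-section of 1.75 mm filament: π·(1.75/2)² = 2.4053 mm².
Length = 57750 / 2.4053 = 24009.48 mm = 24.01 m.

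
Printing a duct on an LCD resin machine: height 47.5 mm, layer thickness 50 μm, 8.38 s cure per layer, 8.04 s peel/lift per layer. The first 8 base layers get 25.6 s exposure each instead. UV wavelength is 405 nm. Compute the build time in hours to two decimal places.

4.37 hours

Layers = ⌈47.5/0.05⌉ = 950.
Bottom layers = 8 × (25.6 + 8.04), so 269.12 s.
Regular layers = 942 × (8.38 + 8.04) = 15467.64 s.
Total = 269.12 + 15467.64 = 15736.76 s = 4.37 hours.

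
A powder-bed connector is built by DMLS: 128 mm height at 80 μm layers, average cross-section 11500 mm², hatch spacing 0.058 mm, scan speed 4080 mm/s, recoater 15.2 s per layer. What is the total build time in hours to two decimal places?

Number of layers: 128 / 0.08 → 1600 (rounded up).
Scan path per layer = 11500 / 0.058 = 198275.9 mm.
Scan time per layer = 198275.9 / 4080 = 48.597 s.
Per-layer time: 48.597 + 15.2 → 63.797 s.
1600 layers × 63.797 s/layer = 102075.2 s, i.e. 28.35 hours.

28.35 hours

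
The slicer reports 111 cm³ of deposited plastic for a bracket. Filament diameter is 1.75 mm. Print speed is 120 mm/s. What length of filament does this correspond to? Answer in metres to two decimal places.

Filament cross-section = π × (1.75/2)² = 2.4053 mm².
Length = 111 cm³ / 2.4053 mm² = 111000 / 2.4053 = 46148.09 mm = 46.15 m.

46.15 m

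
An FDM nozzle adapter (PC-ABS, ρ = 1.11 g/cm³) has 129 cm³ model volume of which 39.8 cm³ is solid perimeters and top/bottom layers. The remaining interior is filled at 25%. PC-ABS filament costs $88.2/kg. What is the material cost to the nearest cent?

$6.08

Infill region = 129 − 39.8 = 89.2 cm³.
Infill deposited = 0.25 × 89.2 = 22.3 cm³.
Total extruded: 39.8 + 22.3 → 62.1 cm³.
Mass = 62.1 × 1.11, so 68.931 g.
Cost = 68.931 g / 1000 × $88.2/kg = $6.08.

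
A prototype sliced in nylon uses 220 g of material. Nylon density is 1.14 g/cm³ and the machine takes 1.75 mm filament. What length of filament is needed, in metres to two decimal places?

80.23 m

Extruded volume: 220/1.14 = 192.9825 cm³ (192982.5 mm³).
Filament cross-section = π × (1.75/2)² = 2.4053 mm².
Length = 192982.5 / 2.4053 = 80232.2 mm = 80.23 m.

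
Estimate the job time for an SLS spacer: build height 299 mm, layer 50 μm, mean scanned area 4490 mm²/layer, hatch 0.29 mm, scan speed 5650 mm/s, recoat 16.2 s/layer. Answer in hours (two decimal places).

Number of layers: 299 / 0.05 → 5980 (rounded up).
Per-layer scan distance = 4490 / 0.29 = 15482.8 mm.
Scan time per layer: 15482.8 / 5650 → 2.7403 s.
Time per layer = 2.7403 + 16.2 = 18.9403 s.
5980 layers × 18.9403 s/layer = 113262.994 s, i.e. 31.46 hours.

31.46 hours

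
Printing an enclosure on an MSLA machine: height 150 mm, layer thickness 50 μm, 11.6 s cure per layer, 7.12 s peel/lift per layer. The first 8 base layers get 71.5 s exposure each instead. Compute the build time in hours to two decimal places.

15.73 hours

Layers = ⌈150/0.05⌉ = 3000.
Burn-in layers = 8 × (71.5 + 7.12), so 628.96 s.
Regular layers: 2992 × (11.6 + 7.12) → 56010.24 s.
Total = 628.96 + 56010.24 = 56639.2 s = 15.73 hours.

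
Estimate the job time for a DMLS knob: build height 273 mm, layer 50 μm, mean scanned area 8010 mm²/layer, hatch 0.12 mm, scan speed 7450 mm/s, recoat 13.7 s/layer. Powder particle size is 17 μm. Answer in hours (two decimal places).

34.37 hours

Number of layers: 273 / 0.05 → 5460 (rounded up).
Hatch length per layer = 8010 / 0.12, so 66750 mm.
Per-layer scan time = 66750 / 7450 = 8.9597 s.
Time per layer = 8.9597 + 13.7 = 22.6597 s.
Build time = 5460 × 22.6597 = 123721.962 s = 34.37 hours.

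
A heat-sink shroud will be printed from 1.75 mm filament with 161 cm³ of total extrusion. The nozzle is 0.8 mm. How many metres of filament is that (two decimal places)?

A = π r² = π × 0.875² = 2.4053 mm².
L = 161000 mm³ / 2.4053 mm² = 66935.52 mm, i.e. 66.94 m.

66.94 m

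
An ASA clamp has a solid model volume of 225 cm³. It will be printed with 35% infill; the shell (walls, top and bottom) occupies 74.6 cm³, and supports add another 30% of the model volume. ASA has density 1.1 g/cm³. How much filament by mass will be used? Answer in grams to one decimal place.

Volume inside the shell = 225 − 74.6 = 150.4 cm³.
Infill volume = 0.35 × 150.4, so 52.64 cm³.
Support = 0.30 × 225, so 67.5 cm³.
Deposited volume: 74.6 + 52.64 + 67.5 → 194.74 cm³.
Mass = 194.74 × 1.1, so 214.214 g.

214.2 g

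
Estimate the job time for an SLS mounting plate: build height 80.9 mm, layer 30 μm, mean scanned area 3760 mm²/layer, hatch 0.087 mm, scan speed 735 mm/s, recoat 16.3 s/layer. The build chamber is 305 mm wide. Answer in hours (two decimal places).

56.26 hours

Layer count = ceil(80.9 / 0.03) = 2697.
Scan path per layer: 3760 / 0.087 → 43218.4 mm.
Laser time per layer: 43218.4 / 735 → 58.8005 s.
Per-layer time: 58.8005 + 16.3 → 75.1005 s.
Build time = 2697 × 75.1005 = 202546.0485 s = 56.26 hours.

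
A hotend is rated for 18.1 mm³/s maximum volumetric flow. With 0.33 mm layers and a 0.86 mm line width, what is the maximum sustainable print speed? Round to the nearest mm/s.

A = 0.33 × 0.86 = 0.2838 mm².
v_max = Q/A = 18.1/0.2838 = 63.78 mm/s → 64 mm/s.

64 mm/s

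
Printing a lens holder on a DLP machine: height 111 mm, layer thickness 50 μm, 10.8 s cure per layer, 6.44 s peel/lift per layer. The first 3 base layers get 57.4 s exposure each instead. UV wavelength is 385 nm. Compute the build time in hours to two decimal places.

10.67 hours

Layers = ⌈111/0.05⌉ = 2220.
Base layers = 3 × (57.4 + 6.44) = 191.52 s.
Regular layers = 2217 × (10.8 + 6.44), so 38221.08 s.
Sum: 191.52 + 38221.08 = 38412.6 s → 10.67 hours.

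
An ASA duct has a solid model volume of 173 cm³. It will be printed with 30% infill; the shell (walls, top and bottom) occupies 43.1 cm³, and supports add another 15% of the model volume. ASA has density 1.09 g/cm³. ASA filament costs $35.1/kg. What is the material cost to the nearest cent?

Volume inside the shell: 173 − 43.1 → 129.9 cm³.
Deposited infill: 0.30 × 129.9 → 38.97 cm³.
Support: 0.15 × 173 → 25.95 cm³.
Deposited volume = 43.1 + 38.97 + 25.95, so 108.02 cm³.
Mass = 108.02 × 1.09, so 117.7418 g.
At $35.1/kg: 117.7418/1000 × 35.1 = $4.13.

$4.13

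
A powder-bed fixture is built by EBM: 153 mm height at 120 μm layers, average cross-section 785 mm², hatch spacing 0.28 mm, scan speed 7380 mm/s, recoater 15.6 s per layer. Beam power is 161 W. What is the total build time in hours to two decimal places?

5.66 hours

Layer count = ceil(153 / 0.12) = 1275.
Scan path per layer: 785 / 0.28 → 2803.6 mm.
Per-layer scan time: 2803.6 / 7380 → 0.3799 s.
Time per layer: 0.3799 + 15.6 → 15.9799 s.
Build time = 1275 × 15.9799 = 20374.3725 s = 5.66 hours.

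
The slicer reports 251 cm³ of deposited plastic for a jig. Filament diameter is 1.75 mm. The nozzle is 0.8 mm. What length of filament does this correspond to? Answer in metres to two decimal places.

Cross-section of 1.75 mm filament: π·(1.75/2)² = 2.4053 mm².
Length = 251 cm³ / 2.4053 mm² = 251000 / 2.4053 = 104352.89 mm = 104.35 m.

104.35 m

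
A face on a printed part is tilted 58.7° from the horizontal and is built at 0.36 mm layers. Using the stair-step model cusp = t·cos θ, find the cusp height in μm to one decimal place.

187.0 μm

Cusp = layer height × cos(58.7°) = 0.36 × 0.5195 = 0.18702 mm = 187.0 μm.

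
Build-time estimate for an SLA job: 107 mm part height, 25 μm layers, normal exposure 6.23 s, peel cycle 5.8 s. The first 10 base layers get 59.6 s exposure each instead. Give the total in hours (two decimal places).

Layers = ⌈107/0.025⌉ = 4280.
Burn-in layers = 10 × (59.6 + 5.8) = 654 s.
Normal layers = 4270 × (6.23 + 5.8), so 51368.1 s.
Total = 654 + 51368.1 = 52022.1 s = 14.45 hours.

14.45 hours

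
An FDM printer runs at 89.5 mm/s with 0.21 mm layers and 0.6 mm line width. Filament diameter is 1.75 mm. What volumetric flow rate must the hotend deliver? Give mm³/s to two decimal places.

11.28

Extrusion cross-section: 0.21 × 0.6 → 0.126 mm².
Volumetric flow = 89.5 × 0.126 = 11.28 mm³/s.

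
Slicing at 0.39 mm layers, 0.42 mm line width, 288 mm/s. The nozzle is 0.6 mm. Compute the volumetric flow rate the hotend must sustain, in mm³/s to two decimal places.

Bead cross-section: 0.39 × 0.42 → 0.1638 mm².
Q = v·A = 288 × 0.1638 = 47.17 mm³/s.

47.17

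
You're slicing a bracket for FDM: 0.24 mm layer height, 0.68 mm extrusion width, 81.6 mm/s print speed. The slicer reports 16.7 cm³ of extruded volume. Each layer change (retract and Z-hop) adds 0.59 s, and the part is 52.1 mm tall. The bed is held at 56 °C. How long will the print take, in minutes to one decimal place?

23.0 minutes

Bead cross-section = 0.24 × 0.68 = 0.1632 mm².
Path length: 16700 mm³ / 0.1632 mm² → 102328.4 mm.
Print-move time: 102328.4 / 81.6 → 1254 s.
Number of layers: 52.1 / 0.24 → 218 (rounded up).
Z-hop total: 218 × 0.59 → 128.62 s.
Total = 1254 + 128.62 = 1382.62 s = 23.0 minutes.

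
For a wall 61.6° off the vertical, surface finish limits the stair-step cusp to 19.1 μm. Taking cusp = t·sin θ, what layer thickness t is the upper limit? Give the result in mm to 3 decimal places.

sin(61.6°) = 0.8796; t_max = 0.0191/0.8796 = 0.022 mm.

0.022 mm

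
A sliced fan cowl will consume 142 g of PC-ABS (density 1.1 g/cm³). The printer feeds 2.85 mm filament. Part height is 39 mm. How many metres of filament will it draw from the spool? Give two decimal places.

20.24 m

Volume = 142 g / 1.1 g·cm⁻³ = 129.0909 cm³ = 129090.9 mm³.
Cross-section of 2.85 mm filament: π·(2.85/2)² = 6.3794 mm².
Length = 129090.9 / 6.3794 = 20235.59 mm = 20.24 m.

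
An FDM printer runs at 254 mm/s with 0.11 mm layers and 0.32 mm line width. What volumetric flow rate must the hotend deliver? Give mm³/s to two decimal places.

8.94

Extrusion cross-section: 0.11 × 0.32 → 0.0352 mm².
Q = v·A = 254 × 0.0352 = 8.94 mm³/s.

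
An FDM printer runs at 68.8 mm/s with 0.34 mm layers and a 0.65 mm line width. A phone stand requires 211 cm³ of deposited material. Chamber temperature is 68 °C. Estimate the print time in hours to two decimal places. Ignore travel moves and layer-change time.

3.85 hours

Bead cross-section: 0.34 × 0.65 → 0.221 mm².
Total extruded path = 211000/0.221 = 954751.1 mm.
Time extruding: 954751.1 / 68.8 → 13877.2 s.
That's 13877.2 s → 3.85 hours.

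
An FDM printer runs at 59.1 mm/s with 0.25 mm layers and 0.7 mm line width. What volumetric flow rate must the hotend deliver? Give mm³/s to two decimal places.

10.34

A = 0.25 × 0.7, so 0.175 mm².
Volumetric flow = 59.1 × 0.175 = 10.34 mm³/s.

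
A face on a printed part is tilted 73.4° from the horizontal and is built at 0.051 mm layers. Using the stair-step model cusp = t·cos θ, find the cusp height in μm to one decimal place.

14.6 μm

Cusp = layer height × cos(73.4°) = 0.051 × 0.2857 = 0.014571 mm = 14.6 μm.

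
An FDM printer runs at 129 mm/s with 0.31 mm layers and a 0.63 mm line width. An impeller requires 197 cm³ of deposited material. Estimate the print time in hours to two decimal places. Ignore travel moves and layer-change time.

Extrusion cross-section = 0.31 × 0.63 = 0.1953 mm².
Path length: 197000 mm³ / 0.1953 mm² → 1008704.6 mm.
Print-move time: 1008704.6 / 129 → 7819.4 s.
7819.4 s = 2.17 hours.

2.17 hours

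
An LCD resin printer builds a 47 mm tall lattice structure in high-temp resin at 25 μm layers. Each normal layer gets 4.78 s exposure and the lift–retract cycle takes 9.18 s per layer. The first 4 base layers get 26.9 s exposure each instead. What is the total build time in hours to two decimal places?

Number of layers: 47 / 0.025 → 1880 (rounded up).
Base layers: 4 × (26.9 + 9.18) → 144.32 s.
Normal layers = 1876 × (4.78 + 9.18) = 26188.96 s.
Sum: 144.32 + 26188.96 = 26333.28 s → 7.31 hours.

7.31 hours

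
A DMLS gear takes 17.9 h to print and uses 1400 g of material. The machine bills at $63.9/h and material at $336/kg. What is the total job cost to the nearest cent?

Time charge = 63.9 × 17.9 = $1143.81.
Material charge: 336 × 1400/1000 → $470.40.
Total = 1143.81 + 470.40 = $1614.21.

$1614.21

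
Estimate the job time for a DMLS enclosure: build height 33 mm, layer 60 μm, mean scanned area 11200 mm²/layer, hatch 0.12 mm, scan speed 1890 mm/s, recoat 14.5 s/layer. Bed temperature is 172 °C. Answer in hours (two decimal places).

9.76 hours

Layer count = ceil(33 / 0.06) = 550.
Scan path per layer: 11200 / 0.12 → 93333.3 mm.
Laser time per layer = 93333.3 / 1890 = 49.3827 s.
Per-layer time = 49.3827 + 14.5 = 63.8827 s.
Total: 550 × 63.8827 s = 35135.485 s → 9.76 hours.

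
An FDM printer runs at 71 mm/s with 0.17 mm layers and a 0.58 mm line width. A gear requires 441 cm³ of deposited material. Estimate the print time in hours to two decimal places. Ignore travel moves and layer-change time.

17.50 hours

Bead cross-section = 0.17 × 0.58 = 0.0986 mm².
Toolpath length = 441 cm³ / 0.0986 mm² = 441000 / 0.0986 = 4472616.6 mm.
Time extruding = 4472616.6 / 71, so 62994.6 s.
Converting: 62994.6 s = 17.50 hours.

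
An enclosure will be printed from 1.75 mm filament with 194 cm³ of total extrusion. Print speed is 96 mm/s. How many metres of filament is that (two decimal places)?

A = π r² = π × 0.875² = 2.4053 mm².
L = 194000 mm³ / 2.4053 mm² = 80655.22 mm, i.e. 80.66 m.

80.66 m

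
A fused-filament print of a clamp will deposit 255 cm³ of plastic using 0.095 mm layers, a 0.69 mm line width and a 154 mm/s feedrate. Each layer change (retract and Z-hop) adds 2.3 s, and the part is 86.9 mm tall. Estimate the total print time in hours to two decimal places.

Extrusion cross-section: 0.095 × 0.69 → 0.06555 mm².
Path length: 255000 mm³ / 0.06555 mm² → 3890160.2 mm.
Extrusion time: 3890160.2 / 154 → 25260.8 s.
Layer count = ceil(86.9 / 0.095) = 915.
Z-hop total = 915 × 2.3, so 2104.5 s.
Altogether 25260.8 + 2104.5 = 27365.3 s, i.e. 7.60 hours.

7.60 hours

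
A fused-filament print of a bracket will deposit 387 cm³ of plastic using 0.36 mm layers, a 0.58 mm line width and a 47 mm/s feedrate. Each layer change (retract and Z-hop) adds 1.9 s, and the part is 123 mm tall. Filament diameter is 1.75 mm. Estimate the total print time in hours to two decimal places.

11.13 hours

Line area = 0.36 × 0.58 = 0.2088 mm².
Total extruded path = 387000/0.2088 = 1853448.3 mm.
Time extruding: 1853448.3 / 47 → 39435.1 s.
Number of layers: 123 / 0.36 → 342 (rounded up).
Non-print overhead = 342 × 1.9 = 649.8 s.
Total = 39435.1 + 649.8 = 40084.9 s = 11.13 hours.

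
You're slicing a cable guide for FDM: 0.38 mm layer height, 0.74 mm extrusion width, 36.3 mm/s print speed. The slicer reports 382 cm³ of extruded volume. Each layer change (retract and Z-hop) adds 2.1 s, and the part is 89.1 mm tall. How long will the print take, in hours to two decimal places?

Extrusion cross-section = 0.38 × 0.74 = 0.2812 mm².
Path length: 382000 mm³ / 0.2812 mm² → 1358463.7 mm.
Print-move time: 1358463.7 / 36.3 → 37423.2 s.
Layers = ⌈89.1/0.38⌉ = 235.
Layer-change overhead = 235 × 2.1, so 493.5 s.
Altogether 37423.2 + 493.5 = 37916.7 s, i.e. 10.53 hours.

10.53 hours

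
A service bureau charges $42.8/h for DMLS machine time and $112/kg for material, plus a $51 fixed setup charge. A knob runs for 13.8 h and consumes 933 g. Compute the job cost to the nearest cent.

$746.14

Machine-time cost = 42.8 × 13.8 = $590.64.
Material charge = 112 × 933/1000, so $104.496.
Adding setup: 590.64 + 104.496 + 51 → 746.136 ≈ $746.14.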